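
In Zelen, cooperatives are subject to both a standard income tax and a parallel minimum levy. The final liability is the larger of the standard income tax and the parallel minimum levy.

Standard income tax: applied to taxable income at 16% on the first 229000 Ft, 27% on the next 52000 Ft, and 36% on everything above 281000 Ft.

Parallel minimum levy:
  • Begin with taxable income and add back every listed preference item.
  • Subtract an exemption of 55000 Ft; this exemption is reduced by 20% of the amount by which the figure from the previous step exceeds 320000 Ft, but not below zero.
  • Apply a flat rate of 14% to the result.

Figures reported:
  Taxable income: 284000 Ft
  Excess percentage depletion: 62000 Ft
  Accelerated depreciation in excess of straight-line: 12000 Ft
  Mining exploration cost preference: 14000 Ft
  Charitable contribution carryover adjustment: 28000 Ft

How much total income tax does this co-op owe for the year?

51760 Ft

Standard income tax:
  229000 Ft × 16% = 36640 Ft
  52000 Ft × 27% = 14040 Ft
  3000 Ft × 36% = 1080 Ft
  → 51760 Ft

Parallel minimum levy:
  Adjusted income: 284000 Ft + 62000 Ft + 12000 Ft + 14000 Ft + 28000 Ft = 400000 Ft
  Exemption: 55000 Ft − 20% × (400000 Ft − 320000 Ft) = 55000 Ft − 16000 Ft = 39000 Ft
  Base: 400000 Ft − 39000 Ft = 361000 Ft
  361000 Ft × 14% = 50540 Ft

51760 Ft > 50540 Ft, so the standard income tax governs.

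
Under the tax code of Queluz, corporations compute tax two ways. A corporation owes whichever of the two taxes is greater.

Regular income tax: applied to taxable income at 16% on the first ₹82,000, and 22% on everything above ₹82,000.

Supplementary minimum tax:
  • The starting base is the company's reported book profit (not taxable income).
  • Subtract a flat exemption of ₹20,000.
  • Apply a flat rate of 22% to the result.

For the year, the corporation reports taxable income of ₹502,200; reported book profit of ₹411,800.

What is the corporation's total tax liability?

Regular income tax:
  ₹82,000 × 16% = ₹13,120
  ₹420,200 × 22% = ₹92,444
  → ₹105,564

Supplementary minimum tax:
  Base (reported book profit): ₹411,800
  Less exemption ₹20,000 → base ₹391,800
  ₹391,800 × 22% = ₹86,196

₹105,564 > ₹86,196, so the regular income tax governs.

₹105,564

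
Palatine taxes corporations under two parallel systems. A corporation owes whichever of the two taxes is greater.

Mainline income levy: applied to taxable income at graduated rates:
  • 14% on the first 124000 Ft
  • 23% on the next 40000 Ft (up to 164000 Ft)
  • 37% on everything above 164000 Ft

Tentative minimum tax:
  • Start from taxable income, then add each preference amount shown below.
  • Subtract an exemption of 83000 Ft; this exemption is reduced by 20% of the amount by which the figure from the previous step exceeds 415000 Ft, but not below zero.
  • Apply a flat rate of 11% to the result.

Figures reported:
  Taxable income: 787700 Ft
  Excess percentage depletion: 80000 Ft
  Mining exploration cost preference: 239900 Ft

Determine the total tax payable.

Mainline income levy:
  124000 Ft × 14% = 17360 Ft
  40000 Ft × 23% = 9200 Ft
  623700 Ft × 37% = 230769 Ft
  → 257329 Ft

Tentative minimum tax:
  Adjusted income: 787700 Ft + 80000 Ft + 239900 Ft = 1107600 Ft
  Exemption: 20% × (1107600 Ft − 415000 Ft) = 138520 Ft ≥ 83000 Ft, so the exemption is fully phased out
  Base: 1107600 Ft − 0 Ft = 1107600 Ft
  1107600 Ft × 11% = 121836 Ft

257329 Ft > 121836 Ft, so the mainline income levy governs.

257329 Ft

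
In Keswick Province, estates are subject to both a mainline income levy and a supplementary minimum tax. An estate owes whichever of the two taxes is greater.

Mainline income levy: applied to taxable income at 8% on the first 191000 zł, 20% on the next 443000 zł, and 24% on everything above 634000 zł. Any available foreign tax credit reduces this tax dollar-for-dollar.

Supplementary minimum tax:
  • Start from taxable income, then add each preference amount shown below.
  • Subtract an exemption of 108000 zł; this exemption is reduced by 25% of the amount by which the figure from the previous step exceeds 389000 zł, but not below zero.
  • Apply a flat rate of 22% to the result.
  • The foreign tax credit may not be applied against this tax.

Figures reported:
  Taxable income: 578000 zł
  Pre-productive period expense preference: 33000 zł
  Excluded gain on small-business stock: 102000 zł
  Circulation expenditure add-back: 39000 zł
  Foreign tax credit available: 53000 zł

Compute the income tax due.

Supplementary minimum tax:
  Adjusted income: 578000 zł + 33000 zł + 102000 zł + 39000 zł = 752000 zł
  Exemption: 108000 zł − 25% × (752000 zł − 389000 zł) = 108000 zł − 90750 zł = 17250 zł
  Base: 752000 zł − 17250 zł = 734750 zł
  734750 zł × 22% = 161645 zł

Mainline income levy:
  191000 zł × 8% = 15280 zł
  387000 zł × 20% = 77400 zł
  → 92680 zł
  Less foreign tax credit 53000 zł → 39680 zł

161645 zł > 39680 zł, so the supplementary minimum tax is the binding amount.

161645 zł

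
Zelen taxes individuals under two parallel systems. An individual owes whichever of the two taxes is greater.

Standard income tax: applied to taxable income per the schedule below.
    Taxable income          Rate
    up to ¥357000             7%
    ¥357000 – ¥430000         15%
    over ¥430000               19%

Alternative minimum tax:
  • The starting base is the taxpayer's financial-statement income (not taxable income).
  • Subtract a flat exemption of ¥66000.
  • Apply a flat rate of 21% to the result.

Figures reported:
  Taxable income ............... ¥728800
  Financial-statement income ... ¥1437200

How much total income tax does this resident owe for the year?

Alternative minimum tax:
  Base (financial-statement income): ¥1437200
  Less exemption ¥66000 → base ¥1371200
  ¥1371200 × 21% = ¥287952

Standard income tax:
  ¥357000 × 7% = ¥24990
  ¥73000 × 15% = ¥10950
  ¥298800 × 19% = ¥56772
  → ¥92712

¥287952 > ¥92712, so the alternative minimum tax is the binding amount.

¥287952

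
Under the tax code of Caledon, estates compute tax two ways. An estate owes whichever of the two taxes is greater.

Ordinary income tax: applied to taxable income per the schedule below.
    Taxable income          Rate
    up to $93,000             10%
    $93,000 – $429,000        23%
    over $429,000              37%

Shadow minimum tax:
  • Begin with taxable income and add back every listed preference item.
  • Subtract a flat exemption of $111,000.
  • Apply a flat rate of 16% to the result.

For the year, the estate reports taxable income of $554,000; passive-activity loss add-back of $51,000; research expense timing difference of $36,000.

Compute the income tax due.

Shadow minimum tax:
  Adjusted income: $554,000 + $51,000 + $36,000 = $641,000
  Less exemption $111,000 → base $530,000
  $530,000 × 16% = $84,800

Ordinary income tax:
  $93,000 × 10% = $9,300
  $336,000 × 23% = $77,280
  $125,000 × 37% = $46,250
  → $132,830

$132,830 > $84,800, so the ordinary income tax governs.

$132,830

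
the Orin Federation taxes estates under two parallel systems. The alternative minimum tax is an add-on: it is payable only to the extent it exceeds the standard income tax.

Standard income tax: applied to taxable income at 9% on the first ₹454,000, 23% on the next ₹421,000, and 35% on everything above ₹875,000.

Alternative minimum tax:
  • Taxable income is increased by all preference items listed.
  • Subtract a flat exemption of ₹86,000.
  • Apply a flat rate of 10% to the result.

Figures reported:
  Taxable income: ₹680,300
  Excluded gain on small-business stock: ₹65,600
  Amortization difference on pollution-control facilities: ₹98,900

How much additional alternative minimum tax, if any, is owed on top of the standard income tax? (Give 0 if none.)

₹0

Alternative minimum tax:
  Adjusted income: ₹680,300 + ₹65,600 + ₹98,900 = ₹844,800
  Less exemption ₹86,000 → base ₹758,800
  ₹758,800 × 10% = ₹75,880

Standard income tax:
  ₹454,000 × 9% = ₹40,860
  ₹226,300 × 23% = ₹52,049
  → ₹92,909

₹75,880 ≤ ₹92,909, so no add-on is due.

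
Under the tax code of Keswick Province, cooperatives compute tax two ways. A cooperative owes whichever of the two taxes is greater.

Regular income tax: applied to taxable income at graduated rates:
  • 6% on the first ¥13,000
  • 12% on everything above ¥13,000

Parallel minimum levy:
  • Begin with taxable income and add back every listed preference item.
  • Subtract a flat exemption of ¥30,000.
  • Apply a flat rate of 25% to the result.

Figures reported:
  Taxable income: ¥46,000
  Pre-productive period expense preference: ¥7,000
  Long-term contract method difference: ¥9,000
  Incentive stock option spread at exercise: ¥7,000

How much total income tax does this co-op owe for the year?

Regular income tax:
  ¥13,000 × 6% = ¥780
  ¥33,000 × 12% = ¥3,960
  → ¥4,740

Parallel minimum levy:
  Adjusted income: ¥46,000 + ¥7,000 + ¥9,000 + ¥7,000 = ¥69,000
  Less exemption ¥30,000 → base ¥39,000
  ¥39,000 × 25% = ¥9,750

¥9,750 > ¥4,740, so the parallel minimum levy is the binding amount.

¥9,750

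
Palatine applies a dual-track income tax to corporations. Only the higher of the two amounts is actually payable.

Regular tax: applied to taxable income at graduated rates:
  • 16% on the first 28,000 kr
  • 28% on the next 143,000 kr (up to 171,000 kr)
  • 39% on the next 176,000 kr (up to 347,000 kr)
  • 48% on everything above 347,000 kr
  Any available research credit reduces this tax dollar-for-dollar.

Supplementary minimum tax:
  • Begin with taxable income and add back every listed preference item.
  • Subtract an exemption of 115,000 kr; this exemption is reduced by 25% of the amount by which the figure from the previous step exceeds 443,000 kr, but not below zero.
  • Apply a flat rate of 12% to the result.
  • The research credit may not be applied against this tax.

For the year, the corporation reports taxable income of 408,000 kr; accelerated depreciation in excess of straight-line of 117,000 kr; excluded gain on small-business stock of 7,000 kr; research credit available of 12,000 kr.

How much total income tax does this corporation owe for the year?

130,440 kr

Supplementary minimum tax:
  Adjusted income: 408,000 kr + 117,000 kr + 7,000 kr = 532,000 kr
  Exemption: 115,000 kr − 25% × (532,000 kr − 443,000 kr) = 115,000 kr − 22,250 kr = 92,750 kr
  Base: 532,000 kr − 92,750 kr = 439,250 kr
  439,250 kr × 12% = 52,710 kr

Regular tax:
  28,000 kr × 16% = 4,480 kr
  143,000 kr × 28% = 40,040 kr
  176,000 kr × 39% = 68,640 kr
  61,000 kr × 48% = 29,280 kr
  → 142,440 kr
  Less research credit 12,000 kr → 130,440 kr

130,440 kr > 52,710 kr, so the regular tax governs.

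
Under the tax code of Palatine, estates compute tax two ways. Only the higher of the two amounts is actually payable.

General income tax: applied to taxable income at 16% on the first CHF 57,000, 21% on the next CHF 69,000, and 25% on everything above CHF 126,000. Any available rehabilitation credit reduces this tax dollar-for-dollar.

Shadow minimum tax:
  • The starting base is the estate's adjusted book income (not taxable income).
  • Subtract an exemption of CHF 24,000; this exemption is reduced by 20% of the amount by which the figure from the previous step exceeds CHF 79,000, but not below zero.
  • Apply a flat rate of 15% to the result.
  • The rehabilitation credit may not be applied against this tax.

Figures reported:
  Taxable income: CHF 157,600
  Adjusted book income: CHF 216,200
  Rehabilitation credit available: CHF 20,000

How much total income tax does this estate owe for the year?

General income tax:
  CHF 57,000 × 16% = CHF 9,120
  CHF 69,000 × 21% = CHF 14,490
  CHF 31,600 × 25% = CHF 7,900
  → CHF 31,510
  Less rehabilitation credit CHF 20,000 → CHF 11,510

Shadow minimum tax:
  Base (adjusted book income): CHF 216,200
  Exemption: 20% × (CHF 216,200 − CHF 79,000) = CHF 27,440 ≥ CHF 24,000, so the exemption is fully phased out
  Base: CHF 216,200 − CHF 0 = CHF 216,200
  CHF 216,200 × 15% = CHF 32,430

CHF 32,430 > CHF 11,510, so the shadow minimum tax is the binding amount.

CHF 32,430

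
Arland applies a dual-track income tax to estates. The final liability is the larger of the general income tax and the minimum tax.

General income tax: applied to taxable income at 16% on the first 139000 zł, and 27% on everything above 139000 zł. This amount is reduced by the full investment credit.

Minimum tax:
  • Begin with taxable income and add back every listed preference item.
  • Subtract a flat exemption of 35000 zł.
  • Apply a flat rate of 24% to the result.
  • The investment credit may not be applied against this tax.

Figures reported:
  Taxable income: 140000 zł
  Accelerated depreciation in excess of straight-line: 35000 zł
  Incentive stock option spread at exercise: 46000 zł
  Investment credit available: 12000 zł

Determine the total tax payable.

Minimum tax:
  Adjusted income: 140000 zł + 35000 zł + 46000 zł = 221000 zł
  Less exemption 35000 zł → base 186000 zł
  186000 zł × 24% = 44640 zł

General income tax:
  139000 zł × 16% = 22240 zł
  1000 zł × 27% = 270 zł
  → 22510 zł
  Less investment credit 12000 zł → 10510 zł

44640 zł > 10510 zł, so the minimum tax is the binding amount.

44640 zł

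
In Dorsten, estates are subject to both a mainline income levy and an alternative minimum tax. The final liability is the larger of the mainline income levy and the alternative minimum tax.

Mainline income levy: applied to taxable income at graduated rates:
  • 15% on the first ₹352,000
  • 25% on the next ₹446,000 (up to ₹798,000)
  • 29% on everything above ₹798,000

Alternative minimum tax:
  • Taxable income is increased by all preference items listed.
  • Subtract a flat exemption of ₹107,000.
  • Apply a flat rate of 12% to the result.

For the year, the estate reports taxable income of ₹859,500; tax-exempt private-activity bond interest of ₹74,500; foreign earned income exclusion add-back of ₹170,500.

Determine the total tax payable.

₹182,135

Alternative minimum tax:
  Adjusted income: ₹859,500 + ₹74,500 + ₹170,500 = ₹1,104,500
  Less exemption ₹107,000 → base ₹997,500
  ₹997,500 × 12% = ₹119,700

Mainline income levy:
  ₹352,000 × 15% = ₹52,800
  ₹446,000 × 25% = ₹111,500
  ₹61,500 × 29% = ₹17,835
  → ₹182,135

₹182,135 > ₹119,700, so the mainline income levy governs.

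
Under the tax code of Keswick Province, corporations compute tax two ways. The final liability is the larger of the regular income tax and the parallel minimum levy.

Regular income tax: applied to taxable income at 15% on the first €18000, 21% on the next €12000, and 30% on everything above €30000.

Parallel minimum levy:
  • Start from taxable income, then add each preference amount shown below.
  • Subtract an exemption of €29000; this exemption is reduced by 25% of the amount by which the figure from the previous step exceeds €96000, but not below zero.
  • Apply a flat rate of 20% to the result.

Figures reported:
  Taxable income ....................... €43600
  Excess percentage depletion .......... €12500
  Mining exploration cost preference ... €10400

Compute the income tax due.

€9300

Regular income tax:
  €18000 × 15% = €2700
  €12000 × 21% = €2520
  €13600 × 30% = €4080
  → €9300

Parallel minimum levy:
  Adjusted income: €43600 + €12500 + €10400 = €66500
  Exemption: €66500 ≤ €96000, so full €29000 applies
  Base: €66500 − €29000 = €37500
  €37500 × 20% = €7500

€9300 > €7500, so the regular income tax governs.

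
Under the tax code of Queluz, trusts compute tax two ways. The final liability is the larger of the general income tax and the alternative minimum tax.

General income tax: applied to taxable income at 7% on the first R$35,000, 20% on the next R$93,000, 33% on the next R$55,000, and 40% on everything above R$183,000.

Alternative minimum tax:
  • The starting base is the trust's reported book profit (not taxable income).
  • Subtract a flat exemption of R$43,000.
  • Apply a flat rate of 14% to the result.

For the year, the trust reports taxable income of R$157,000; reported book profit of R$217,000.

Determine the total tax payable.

R$30,620

Alternative minimum tax:
  Base (reported book profit): R$217,000
  Less exemption R$43,000 → base R$174,000
  R$174,000 × 14% = R$24,360

General income tax:
  R$35,000 × 7% = R$2,450
  R$93,000 × 20% = R$18,600
  R$29,000 × 33% = R$9,570
  → R$30,620

R$30,620 > R$24,360, so the general income tax governs.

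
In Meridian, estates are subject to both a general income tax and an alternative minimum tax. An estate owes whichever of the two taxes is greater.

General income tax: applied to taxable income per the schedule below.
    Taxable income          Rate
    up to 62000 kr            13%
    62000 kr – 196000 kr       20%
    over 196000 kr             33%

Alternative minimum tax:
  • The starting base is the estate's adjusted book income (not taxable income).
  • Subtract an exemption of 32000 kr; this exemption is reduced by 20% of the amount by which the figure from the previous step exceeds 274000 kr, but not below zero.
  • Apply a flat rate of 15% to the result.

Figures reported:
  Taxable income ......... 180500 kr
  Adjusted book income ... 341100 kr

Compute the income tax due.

General income tax:
  62000 kr × 13% = 8060 kr
  118500 kr × 20% = 23700 kr
  → 31760 kr

Alternative minimum tax:
  Base (adjusted book income): 341100 kr
  Exemption: 32000 kr − 20% × (341100 kr − 274000 kr) = 32000 kr − 13420 kr = 18580 kr
  Base: 341100 kr − 18580 kr = 322520 kr
  322520 kr × 15% = 48378 kr

48378 kr > 31760 kr, so the alternative minimum tax is the binding amount.

48378 kr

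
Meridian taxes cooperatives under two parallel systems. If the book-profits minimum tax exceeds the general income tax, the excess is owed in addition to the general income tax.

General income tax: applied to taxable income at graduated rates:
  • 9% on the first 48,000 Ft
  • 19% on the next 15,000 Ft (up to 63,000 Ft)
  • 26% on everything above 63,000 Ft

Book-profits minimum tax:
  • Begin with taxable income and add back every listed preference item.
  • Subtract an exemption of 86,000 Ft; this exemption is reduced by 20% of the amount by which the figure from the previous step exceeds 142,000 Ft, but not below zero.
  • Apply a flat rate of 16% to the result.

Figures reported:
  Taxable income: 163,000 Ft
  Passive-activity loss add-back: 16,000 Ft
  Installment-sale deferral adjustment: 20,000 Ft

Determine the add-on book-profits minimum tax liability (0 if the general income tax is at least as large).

0 Ft

General income tax:
  48,000 Ft × 9% = 4,320 Ft
  15,000 Ft × 19% = 2,850 Ft
  100,000 Ft × 26% = 26,000 Ft
  → 33,170 Ft

Book-profits minimum tax:
  Adjusted income: 163,000 Ft + 16,000 Ft + 20,000 Ft = 199,000 Ft
  Exemption: 86,000 Ft − 20% × (199,000 Ft − 142,000 Ft) = 86,000 Ft − 11,400 Ft = 74,600 Ft
  Base: 199,000 Ft − 74,600 Ft = 124,400 Ft
  124,400 Ft × 16% = 19,904 Ft

19,904 Ft ≤ 33,170 Ft, so no add-on is due.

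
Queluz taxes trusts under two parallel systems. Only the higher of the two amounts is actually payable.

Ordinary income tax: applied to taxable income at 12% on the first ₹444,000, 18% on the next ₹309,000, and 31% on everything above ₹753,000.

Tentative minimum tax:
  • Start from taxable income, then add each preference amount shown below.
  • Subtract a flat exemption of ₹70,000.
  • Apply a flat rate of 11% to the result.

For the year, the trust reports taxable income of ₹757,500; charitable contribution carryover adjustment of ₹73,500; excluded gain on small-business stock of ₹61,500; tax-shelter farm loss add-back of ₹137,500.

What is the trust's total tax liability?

Tentative minimum tax:
  Adjusted income: ₹757,500 + ₹73,500 + ₹61,500 + ₹137,500 = ₹1,030,000
  Less exemption ₹70,000 → base ₹960,000
  ₹960,000 × 11% = ₹105,600

Ordinary income tax:
  ₹444,000 × 12% = ₹53,280
  ₹309,000 × 18% = ₹55,620
  ₹4,500 × 31% = ₹1,395
  → ₹110,295

₹110,295 > ₹105,600, so the ordinary income tax governs.

₹110,295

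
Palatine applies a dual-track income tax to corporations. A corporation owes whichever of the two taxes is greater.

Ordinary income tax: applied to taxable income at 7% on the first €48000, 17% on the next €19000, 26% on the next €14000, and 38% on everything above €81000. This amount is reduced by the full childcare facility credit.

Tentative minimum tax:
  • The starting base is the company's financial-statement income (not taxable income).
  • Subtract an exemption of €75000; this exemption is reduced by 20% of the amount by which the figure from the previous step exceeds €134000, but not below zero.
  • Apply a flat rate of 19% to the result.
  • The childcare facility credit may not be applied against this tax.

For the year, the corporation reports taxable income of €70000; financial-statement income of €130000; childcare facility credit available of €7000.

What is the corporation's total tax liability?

€10450

Ordinary income tax:
  €48000 × 7% = €3360
  €19000 × 17% = €3230
  €3000 × 26% = €780
  → €7370
  Less childcare facility credit €7000 → €370

Tentative minimum tax:
  Base (financial-statement income): €130000
  Exemption: €130000 ≤ €134000, so full €75000 applies
  Base: €130000 − €75000 = €55000
  €55000 × 19% = €10450

€10450 > €370, so the tentative minimum tax is the binding amount.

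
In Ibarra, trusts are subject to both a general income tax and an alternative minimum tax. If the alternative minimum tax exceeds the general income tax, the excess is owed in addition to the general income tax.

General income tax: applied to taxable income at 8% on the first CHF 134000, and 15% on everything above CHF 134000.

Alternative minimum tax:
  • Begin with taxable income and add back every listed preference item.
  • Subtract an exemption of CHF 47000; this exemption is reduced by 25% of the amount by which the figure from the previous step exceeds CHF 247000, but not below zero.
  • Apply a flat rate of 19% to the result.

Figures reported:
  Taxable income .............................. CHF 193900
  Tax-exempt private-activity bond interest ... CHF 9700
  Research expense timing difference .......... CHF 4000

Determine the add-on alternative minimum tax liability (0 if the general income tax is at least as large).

General income tax:
  CHF 134000 × 8% = CHF 10720
  CHF 59900 × 15% = CHF 8985
  → CHF 19705

Alternative minimum tax:
  Adjusted income: CHF 193900 + CHF 9700 + CHF 4000 = CHF 207600
  Exemption: CHF 207600 ≤ CHF 247000, so full CHF 47000 applies
  Base: CHF 207600 − CHF 47000 = CHF 160600
  CHF 160600 × 19% = CHF 30514

Excess of alternative minimum tax over general income tax: CHF 30514 − CHF 19705 = CHF 10809.

CHF 10809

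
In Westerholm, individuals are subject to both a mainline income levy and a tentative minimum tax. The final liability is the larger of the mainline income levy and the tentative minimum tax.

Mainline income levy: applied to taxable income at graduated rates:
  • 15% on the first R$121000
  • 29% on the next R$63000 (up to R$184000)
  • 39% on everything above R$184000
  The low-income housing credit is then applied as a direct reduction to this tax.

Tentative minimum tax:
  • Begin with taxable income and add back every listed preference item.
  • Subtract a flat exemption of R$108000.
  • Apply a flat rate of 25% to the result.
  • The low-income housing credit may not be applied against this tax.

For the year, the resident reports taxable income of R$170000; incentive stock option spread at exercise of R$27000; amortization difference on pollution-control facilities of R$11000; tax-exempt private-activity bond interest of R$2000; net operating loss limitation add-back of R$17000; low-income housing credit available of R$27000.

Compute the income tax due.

R$29750

Mainline income levy:
  R$121000 × 15% = R$18150
  R$49000 × 29% = R$14210
  → R$32360
  Less low-income housing credit R$27000 → R$5360

Tentative minimum tax:
  Adjusted income: R$170000 + R$27000 + R$11000 + R$2000 + R$17000 = R$227000
  Less exemption R$108000 → base R$119000
  R$119000 × 25% = R$29750

R$29750 > R$5360, so the tentative minimum tax is the binding amount.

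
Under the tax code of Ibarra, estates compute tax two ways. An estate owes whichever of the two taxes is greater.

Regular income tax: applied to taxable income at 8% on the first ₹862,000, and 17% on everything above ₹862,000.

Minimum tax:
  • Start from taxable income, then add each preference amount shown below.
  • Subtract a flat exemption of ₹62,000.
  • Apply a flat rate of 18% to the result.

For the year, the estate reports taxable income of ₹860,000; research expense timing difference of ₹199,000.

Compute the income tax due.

₹179,460

Regular income tax:
  ₹860,000 × 8% = ₹68,800

Minimum tax:
  Adjusted income: ₹860,000 + ₹199,000 = ₹1,059,000
  Less exemption ₹62,000 → base ₹997,000
  ₹997,000 × 18% = ₹179,460

₹179,460 > ₹68,800, so the minimum tax is the binding amount.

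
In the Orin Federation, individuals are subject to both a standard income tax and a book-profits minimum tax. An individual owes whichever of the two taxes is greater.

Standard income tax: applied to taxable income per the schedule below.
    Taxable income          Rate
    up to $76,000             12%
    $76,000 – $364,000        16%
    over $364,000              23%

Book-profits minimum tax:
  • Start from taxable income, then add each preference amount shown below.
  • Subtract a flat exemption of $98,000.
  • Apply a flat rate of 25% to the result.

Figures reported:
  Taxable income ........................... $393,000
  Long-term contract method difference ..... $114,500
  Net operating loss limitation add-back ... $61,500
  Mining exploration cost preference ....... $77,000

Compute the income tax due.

$137,000

Standard income tax:
  $76,000 × 12% = $9,120
  $288,000 × 16% = $46,080
  $29,000 × 23% = $6,670
  → $61,870

Book-profits minimum tax:
  Adjusted income: $393,000 + $114,500 + $61,500 + $77,000 = $646,000
  Less exemption $98,000 → base $548,000
  $548,000 × 25% = $137,000

$137,000 > $61,870, so the book-profits minimum tax is the binding amount.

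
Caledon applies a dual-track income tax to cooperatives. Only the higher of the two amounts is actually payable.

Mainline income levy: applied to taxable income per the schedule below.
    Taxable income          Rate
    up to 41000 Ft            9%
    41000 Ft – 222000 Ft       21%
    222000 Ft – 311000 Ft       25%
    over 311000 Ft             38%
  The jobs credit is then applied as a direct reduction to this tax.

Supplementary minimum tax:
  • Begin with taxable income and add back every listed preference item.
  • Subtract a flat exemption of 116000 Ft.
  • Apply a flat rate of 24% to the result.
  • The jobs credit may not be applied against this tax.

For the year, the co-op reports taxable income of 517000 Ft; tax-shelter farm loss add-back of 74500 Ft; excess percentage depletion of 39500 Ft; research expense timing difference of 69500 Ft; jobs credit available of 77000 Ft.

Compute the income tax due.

Mainline income levy:
  41000 Ft × 9% = 3690 Ft
  181000 Ft × 21% = 38010 Ft
  89000 Ft × 25% = 22250 Ft
  206000 Ft × 38% = 78280 Ft
  → 142230 Ft
  Less jobs credit 77000 Ft → 65230 Ft

Supplementary minimum tax:
  Adjusted income: 517000 Ft + 74500 Ft + 39500 Ft + 69500 Ft = 700500 Ft
  Less exemption 116000 Ft → base 584500 Ft
  584500 Ft × 24% = 140280 Ft

140280 Ft > 65230 Ft, so the supplementary minimum tax is the binding amount.

140280 Ft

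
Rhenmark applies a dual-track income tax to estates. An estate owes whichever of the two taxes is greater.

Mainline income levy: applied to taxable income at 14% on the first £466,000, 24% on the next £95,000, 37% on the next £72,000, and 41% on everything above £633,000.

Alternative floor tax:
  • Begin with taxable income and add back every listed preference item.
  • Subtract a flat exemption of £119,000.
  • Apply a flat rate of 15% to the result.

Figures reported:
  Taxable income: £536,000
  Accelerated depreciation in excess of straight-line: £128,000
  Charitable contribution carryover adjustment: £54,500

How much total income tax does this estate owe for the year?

£89,925

Alternative floor tax:
  Adjusted income: £536,000 + £128,000 + £54,500 = £718,500
  Less exemption £119,000 → base £599,500
  £599,500 × 15% = £89,925

Mainline income levy:
  £466,000 × 14% = £65,240
  £70,000 × 24% = £16,800
  → £82,040

£89,925 > £82,040, so the alternative floor tax is the binding amount.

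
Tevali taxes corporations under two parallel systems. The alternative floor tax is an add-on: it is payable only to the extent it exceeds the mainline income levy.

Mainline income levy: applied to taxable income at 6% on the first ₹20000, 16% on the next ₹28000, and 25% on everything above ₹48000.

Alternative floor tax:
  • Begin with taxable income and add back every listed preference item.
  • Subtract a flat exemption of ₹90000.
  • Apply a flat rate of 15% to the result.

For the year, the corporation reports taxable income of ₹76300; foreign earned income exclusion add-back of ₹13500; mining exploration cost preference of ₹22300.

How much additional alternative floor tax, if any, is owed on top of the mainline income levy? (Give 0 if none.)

Mainline income levy:
  ₹20000 × 6% = ₹1200
  ₹28000 × 16% = ₹4480
  ₹28300 × 25% = ₹7075
  → ₹12755

Alternative floor tax:
  Adjusted income: ₹76300 + ₹13500 + ₹22300 = ₹112100
  Less exemption ₹90000 → base ₹22100
  ₹22100 × 15% = ₹3315

₹3315 ≤ ₹12755, so no add-on is due.

₹0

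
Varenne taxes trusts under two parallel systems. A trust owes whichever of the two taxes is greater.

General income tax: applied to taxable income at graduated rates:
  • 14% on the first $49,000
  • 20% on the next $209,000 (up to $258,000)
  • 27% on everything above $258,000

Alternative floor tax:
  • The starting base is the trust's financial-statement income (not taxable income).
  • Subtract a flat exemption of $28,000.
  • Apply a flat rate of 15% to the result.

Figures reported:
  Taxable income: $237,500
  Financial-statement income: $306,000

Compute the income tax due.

$44,560

Alternative floor tax:
  Base (financial-statement income): $306,000
  Less exemption $28,000 → base $278,000
  $278,000 × 15% = $41,700

General income tax:
  $49,000 × 14% = $6,860
  $188,500 × 20% = $37,700
  → $44,560

$44,560 > $41,700, so the general income tax governs.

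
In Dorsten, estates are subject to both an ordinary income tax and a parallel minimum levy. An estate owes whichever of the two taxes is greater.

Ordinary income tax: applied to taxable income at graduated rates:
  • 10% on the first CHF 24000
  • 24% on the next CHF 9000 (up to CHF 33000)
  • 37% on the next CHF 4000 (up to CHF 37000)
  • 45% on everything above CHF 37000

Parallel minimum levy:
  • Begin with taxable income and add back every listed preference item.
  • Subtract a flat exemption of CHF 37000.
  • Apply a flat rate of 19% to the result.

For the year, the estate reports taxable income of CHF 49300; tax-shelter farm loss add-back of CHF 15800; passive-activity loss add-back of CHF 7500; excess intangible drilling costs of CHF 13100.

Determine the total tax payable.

Parallel minimum levy:
  Adjusted income: CHF 49300 + CHF 15800 + CHF 7500 + CHF 13100 = CHF 85700
  Less exemption CHF 37000 → base CHF 48700
  CHF 48700 × 19% = CHF 9253

Ordinary income tax:
  CHF 24000 × 10% = CHF 2400
  CHF 9000 × 24% = CHF 2160
  CHF 4000 × 37% = CHF 1480
  CHF 12300 × 45% = CHF 5535
  → CHF 11575

CHF 11575 > CHF 9253, so the ordinary income tax governs.

CHF 11575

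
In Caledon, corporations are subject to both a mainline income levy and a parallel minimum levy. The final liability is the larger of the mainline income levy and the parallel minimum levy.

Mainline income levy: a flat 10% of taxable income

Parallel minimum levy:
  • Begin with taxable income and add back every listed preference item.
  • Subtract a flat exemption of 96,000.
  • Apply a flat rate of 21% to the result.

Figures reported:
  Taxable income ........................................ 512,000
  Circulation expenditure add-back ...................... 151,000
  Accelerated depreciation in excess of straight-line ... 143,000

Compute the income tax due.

149,100

Mainline income levy:
  512,000 × 10% = 51,200

Parallel minimum levy:
  Adjusted income: 512,000 + 151,000 + 143,000 = 806,000
  Less exemption 96,000 → base 710,000
  710,000 × 21% = 149,100

149,100 > 51,200, so the parallel minimum levy is the binding amount.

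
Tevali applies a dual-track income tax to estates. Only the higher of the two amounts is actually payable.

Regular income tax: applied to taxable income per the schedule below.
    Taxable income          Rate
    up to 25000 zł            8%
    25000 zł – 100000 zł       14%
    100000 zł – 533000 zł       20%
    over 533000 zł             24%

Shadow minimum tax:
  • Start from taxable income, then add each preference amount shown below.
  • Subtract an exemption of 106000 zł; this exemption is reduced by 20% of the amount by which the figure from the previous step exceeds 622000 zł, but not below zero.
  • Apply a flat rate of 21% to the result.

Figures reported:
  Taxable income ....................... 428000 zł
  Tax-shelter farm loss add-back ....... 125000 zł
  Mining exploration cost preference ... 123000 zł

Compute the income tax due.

121968 zł

Regular income tax:
  25000 zł × 8% = 2000 zł
  75000 zł × 14% = 10500 zł
  328000 zł × 20% = 65600 zł
  → 78100 zł

Shadow minimum tax:
  Adjusted income: 428000 zł + 125000 zł + 123000 zł = 676000 zł
  Exemption: 106000 zł − 20% × (676000 zł − 622000 zł) = 106000 zł − 10800 zł = 95200 zł
  Base: 676000 zł − 95200 zł = 580800 zł
  580800 zł × 21% = 121968 zł

121968 zł > 78100 zł, so the shadow minimum tax is the binding amount.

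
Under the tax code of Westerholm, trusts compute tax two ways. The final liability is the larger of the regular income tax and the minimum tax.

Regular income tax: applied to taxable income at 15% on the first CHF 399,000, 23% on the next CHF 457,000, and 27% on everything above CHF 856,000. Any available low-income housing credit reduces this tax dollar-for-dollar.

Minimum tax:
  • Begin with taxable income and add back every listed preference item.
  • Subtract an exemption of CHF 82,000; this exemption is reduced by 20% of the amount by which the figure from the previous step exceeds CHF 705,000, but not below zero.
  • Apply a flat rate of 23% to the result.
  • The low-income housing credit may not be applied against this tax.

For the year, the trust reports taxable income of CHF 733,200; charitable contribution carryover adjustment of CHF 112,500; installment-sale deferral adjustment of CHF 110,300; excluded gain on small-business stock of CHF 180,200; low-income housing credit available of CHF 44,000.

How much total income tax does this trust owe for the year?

Minimum tax:
  Adjusted income: CHF 733,200 + CHF 112,500 + CHF 110,300 + CHF 180,200 = CHF 1,136,200
  Exemption: 20% × (CHF 1,136,200 − CHF 705,000) = CHF 86,240 ≥ CHF 82,000, so the exemption is fully phased out
  Base: CHF 1,136,200 − CHF 0 = CHF 1,136,200
  CHF 1,136,200 × 23% = CHF 261,326

Regular income tax:
  CHF 399,000 × 15% = CHF 59,850
  CHF 334,200 × 23% = CHF 76,866
  → CHF 136,716
  Less low-income housing credit CHF 44,000 → CHF 92,716

CHF 261,326 > CHF 92,716, so the minimum tax is the binding amount.

CHF 261,326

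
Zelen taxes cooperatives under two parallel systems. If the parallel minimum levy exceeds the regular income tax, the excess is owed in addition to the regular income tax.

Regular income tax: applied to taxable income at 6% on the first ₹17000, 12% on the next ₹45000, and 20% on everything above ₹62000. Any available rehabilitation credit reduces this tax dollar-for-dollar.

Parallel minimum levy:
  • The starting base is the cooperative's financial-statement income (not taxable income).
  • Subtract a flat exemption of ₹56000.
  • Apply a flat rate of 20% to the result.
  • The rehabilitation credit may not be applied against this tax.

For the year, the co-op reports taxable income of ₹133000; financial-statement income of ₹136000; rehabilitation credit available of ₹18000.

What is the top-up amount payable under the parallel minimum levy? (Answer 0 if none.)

₹13380

Parallel minimum levy:
  Base (financial-statement income): ₹136000
  Less exemption ₹56000 → base ₹80000
  ₹80000 × 20% = ₹16000

Regular income tax:
  ₹17000 × 6% = ₹1020
  ₹45000 × 12% = ₹5400
  ₹71000 × 20% = ₹14200
  → ₹20620
  Less rehabilitation credit ₹18000 → ₹2620

Excess of parallel minimum levy over regular income tax: ₹16000 − ₹2620 = ₹13380.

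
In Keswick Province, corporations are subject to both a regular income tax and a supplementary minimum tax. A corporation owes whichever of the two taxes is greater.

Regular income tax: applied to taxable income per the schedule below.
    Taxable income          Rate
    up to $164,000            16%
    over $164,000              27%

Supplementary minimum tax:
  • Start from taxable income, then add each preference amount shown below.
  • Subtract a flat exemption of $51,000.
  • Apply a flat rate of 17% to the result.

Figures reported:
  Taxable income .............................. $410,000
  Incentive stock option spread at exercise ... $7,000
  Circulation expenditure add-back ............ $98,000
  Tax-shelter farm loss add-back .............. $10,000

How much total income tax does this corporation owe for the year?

$92,660

Supplementary minimum tax:
  Adjusted income: $410,000 + $7,000 + $98,000 + $10,000 = $525,000
  Less exemption $51,000 → base $474,000
  $474,000 × 17% = $80,580

Regular income tax:
  $164,000 × 16% = $26,240
  $246,000 × 27% = $66,420
  → $92,660

$92,660 > $80,580, so the regular income tax governs.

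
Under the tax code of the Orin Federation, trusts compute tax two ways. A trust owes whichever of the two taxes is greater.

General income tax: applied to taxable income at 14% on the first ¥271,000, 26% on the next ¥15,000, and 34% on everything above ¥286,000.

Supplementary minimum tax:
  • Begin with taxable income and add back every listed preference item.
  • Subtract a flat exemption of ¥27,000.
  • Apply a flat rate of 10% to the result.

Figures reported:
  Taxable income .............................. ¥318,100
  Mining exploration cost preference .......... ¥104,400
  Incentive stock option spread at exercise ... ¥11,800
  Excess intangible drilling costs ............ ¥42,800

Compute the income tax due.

General income tax:
  ¥271,000 × 14% = ¥37,940
  ¥15,000 × 26% = ¥3,900
  ¥32,100 × 34% = ¥10,914
  → ¥52,754

Supplementary minimum tax:
  Adjusted income: ¥318,100 + ¥104,400 + ¥11,800 + ¥42,800 = ¥477,100
  Less exemption ¥27,000 → base ¥450,100
  ¥450,100 × 10% = ¥45,010

¥52,754 > ¥45,010, so the general income tax governs.

¥52,754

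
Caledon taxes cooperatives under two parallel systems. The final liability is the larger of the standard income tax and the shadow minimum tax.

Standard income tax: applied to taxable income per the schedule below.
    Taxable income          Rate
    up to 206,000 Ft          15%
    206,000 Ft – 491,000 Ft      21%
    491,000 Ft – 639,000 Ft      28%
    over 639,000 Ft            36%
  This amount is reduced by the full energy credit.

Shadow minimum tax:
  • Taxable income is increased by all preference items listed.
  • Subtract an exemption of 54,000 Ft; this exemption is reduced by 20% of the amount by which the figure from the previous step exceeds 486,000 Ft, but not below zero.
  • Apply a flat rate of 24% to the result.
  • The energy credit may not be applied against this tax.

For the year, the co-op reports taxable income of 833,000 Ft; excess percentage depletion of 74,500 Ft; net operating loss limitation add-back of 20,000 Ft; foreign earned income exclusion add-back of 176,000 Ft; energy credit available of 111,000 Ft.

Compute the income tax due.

264,840 Ft

Standard income tax:
  206,000 Ft × 15% = 30,900 Ft
  285,000 Ft × 21% = 59,850 Ft
  148,000 Ft × 28% = 41,440 Ft
  194,000 Ft × 36% = 69,840 Ft
  → 202,030 Ft
  Less energy credit 111,000 Ft → 91,030 Ft

Shadow minimum tax:
  Adjusted income: 833,000 Ft + 74,500 Ft + 20,000 Ft + 176,000 Ft = 1,103,500 Ft
  Exemption: 20% × (1,103,500 Ft − 486,000 Ft) = 123,500 Ft ≥ 54,000 Ft, so the exemption is fully phased out
  Base: 1,103,500 Ft − 0 Ft = 1,103,500 Ft
  1,103,500 Ft × 24% = 264,840 Ft

264,840 Ft > 91,030 Ft, so the shadow minimum tax is the binding amount.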